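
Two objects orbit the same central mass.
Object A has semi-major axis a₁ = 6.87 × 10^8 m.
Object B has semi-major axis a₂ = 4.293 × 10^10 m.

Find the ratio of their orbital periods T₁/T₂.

From Kepler's third law, (T₁/T₂)² = (a₁/a₂)³, so T₁/T₂ = (a₁/a₂)^(3/2).
a₁/a₂ = 6.87e+08 / 4.293e+10 = 0.0160028.
T₁/T₂ = (0.0160028)^(3/2) ≈ 0.002024.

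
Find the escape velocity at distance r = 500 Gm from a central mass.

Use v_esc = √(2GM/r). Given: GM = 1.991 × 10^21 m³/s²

Convert to SI: r = 500 Gm = 5e+11 m.
Escape velocity comes from setting total energy to zero: ½v² − GM/r = 0 ⇒ v_esc = √(2GM / r).
v_esc = √(2 · 1.991e+21 / 5e+11) m/s ≈ 8.924e+04 m/s = 89.24 km/s.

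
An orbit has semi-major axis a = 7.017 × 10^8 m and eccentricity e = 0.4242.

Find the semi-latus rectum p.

p = a (1 − e²).
p = 7.017e+08 · (1 − (0.4242)²) = 7.017e+08 · 0.820054 ≈ 5.754e+08 m = 5.754 × 10^8 m.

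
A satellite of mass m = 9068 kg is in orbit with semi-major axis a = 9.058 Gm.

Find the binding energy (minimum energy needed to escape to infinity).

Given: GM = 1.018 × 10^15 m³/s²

Convert to SI: a = 9.058 Gm = 9.058e+09 m.
Total orbital energy is E = −GMm/(2a); binding energy is E_bind = −E = GMm/(2a).
E_bind = 1.018e+15 · 9068 / (2 · 9.058e+09) J ≈ 5.096e+08 J = 509.6 MJ.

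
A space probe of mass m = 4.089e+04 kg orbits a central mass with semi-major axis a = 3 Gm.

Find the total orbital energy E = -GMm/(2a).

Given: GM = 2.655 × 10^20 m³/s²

Convert to SI: a = 3 Gm = 3e+09 m.
E = −GMm / (2a).
E = −2.655e+20 · 4.089e+04 / (2 · 3e+09) J ≈ -1.809e+15 J = -1.809 PJ.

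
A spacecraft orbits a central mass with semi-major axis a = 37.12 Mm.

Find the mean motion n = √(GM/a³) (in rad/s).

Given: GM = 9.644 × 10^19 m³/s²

Convert to SI: a = 37.12 Mm = 3.712e+07 m.
n = √(GM / a³).
n = √(9.644e+19 / (3.712e+07)³) rad/s ≈ 0.04342 rad/s.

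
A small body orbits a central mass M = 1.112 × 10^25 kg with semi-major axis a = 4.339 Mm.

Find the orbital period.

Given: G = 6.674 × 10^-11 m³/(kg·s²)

Convert to SI: a = 4.339 Mm = 4.339e+06 m.
GM = G · M = 6.674e-11 · 1.112e+25 = 7.42149e+14 m³/s².
Kepler's third law: T = 2π √(a³ / GM).
Substituting a = 4.339e+06 m and GM = 7.42149e+14 m³/s²:
T = 2π √((4.339e+06)³ / 7.42149e+14) s
T ≈ 2085 s = 34.74 minutes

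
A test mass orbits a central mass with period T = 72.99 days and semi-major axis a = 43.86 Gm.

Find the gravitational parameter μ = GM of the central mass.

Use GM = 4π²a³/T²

Convert to SI: T = 72.99 days = 6.30634e+06 s; a = 43.86 Gm = 4.386e+10 m.
GM = 4π² · a³ / T².
GM = 4π² · (4.386e+10)³ / (6.30634e+06)² m³/s² ≈ 8.376e+19 m³/s² = 8.376 × 10^19 m³/s².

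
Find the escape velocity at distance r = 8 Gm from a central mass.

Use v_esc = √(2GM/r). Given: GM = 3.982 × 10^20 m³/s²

Convert to SI: r = 8 Gm = 8e+09 m.
Escape velocity comes from setting total energy to zero: ½v² − GM/r = 0 ⇒ v_esc = √(2GM / r).
v_esc = √(2 · 3.982e+20 / 8e+09) m/s ≈ 3.155e+05 m/s = 315.5 km/s.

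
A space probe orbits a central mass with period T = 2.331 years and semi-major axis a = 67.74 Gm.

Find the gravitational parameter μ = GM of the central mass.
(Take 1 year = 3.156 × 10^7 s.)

Convert to SI: T = 2.331 years = 7.35664e+07 s; a = 67.74 Gm = 6.774e+10 m.
GM = 4π² · a³ / T².
GM = 4π² · (6.774e+10)³ / (7.35664e+07)² m³/s² ≈ 2.267e+18 m³/s² = 2.267 × 10^18 m³/s².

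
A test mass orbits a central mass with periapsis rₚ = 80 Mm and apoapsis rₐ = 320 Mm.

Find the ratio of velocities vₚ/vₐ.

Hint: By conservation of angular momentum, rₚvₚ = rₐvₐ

Convert to SI: rₚ = 80 Mm = 8e+07 m; rₐ = 320 Mm = 3.2e+08 m.
Conservation of angular momentum gives rₚvₚ = rₐvₐ, so vₚ/vₐ = rₐ/rₚ.
vₚ/vₐ = 3.2e+08 / 8e+07 ≈ 4.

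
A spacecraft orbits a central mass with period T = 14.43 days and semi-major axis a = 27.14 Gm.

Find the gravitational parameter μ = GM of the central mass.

Convert to SI: T = 14.43 days = 1.24675e+06 s; a = 27.14 Gm = 2.714e+10 m.
GM = 4π² · a³ / T².
GM = 4π² · (2.714e+10)³ / (1.24675e+06)² m³/s² ≈ 5.077e+20 m³/s² = 5.077 × 10^20 m³/s².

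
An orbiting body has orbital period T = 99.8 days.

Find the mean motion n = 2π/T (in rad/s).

Convert to SI: T = 99.8 days = 8.62272e+06 s.
n = 2π / T.
n = 2π / 8.62272e+06 s ≈ 7.287e-07 rad/s.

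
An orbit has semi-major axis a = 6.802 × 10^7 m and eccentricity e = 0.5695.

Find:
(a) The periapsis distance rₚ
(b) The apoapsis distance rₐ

(a) rₚ = a(1 − e) = 6.802e+07 · (1 − 0.5695) = 6.802e+07 · 0.4305 ≈ 2.928e+07 m = 2.928 × 10^7 m.
(b) rₐ = a(1 + e) = 6.802e+07 · (1 + 0.5695) = 6.802e+07 · 1.5695 ≈ 1.068e+08 m = 1.068 × 10^8 m.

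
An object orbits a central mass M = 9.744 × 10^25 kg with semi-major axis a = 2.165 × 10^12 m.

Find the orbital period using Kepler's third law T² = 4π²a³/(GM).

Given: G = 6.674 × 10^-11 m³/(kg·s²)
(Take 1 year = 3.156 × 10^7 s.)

GM = G · M = 6.674e-11 · 9.744e+25 = 6.50315e+15 m³/s².
Kepler's third law: T = 2π √(a³ / GM).
Substituting a = 2.165e+12 m and GM = 6.50315e+15 m³/s²:
T = 2π √((2.165e+12)³ / 6.50315e+15) s
T ≈ 2.482e+11 s = 7864 years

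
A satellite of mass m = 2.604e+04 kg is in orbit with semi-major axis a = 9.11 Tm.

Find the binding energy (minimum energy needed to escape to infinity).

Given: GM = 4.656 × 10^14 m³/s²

Convert to SI: a = 9.11 Tm = 9.11e+12 m.
Total orbital energy is E = −GMm/(2a); binding energy is E_bind = −E = GMm/(2a).
E_bind = 4.656e+14 · 2.604e+04 / (2 · 9.11e+12) J ≈ 6.654e+05 J = 665.4 kJ.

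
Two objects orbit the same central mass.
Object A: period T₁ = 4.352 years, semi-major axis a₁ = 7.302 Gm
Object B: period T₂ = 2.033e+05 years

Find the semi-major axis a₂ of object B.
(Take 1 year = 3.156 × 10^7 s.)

Convert to SI: T₁ = 4.352 years = 1.37349e+08 s; a₁ = 7.302 Gm = 7.302e+09 m; T₂ = 2.033e+05 years = 6.41615e+12 s.
Kepler's third law: (T₁/T₂)² = (a₁/a₂)³ ⇒ a₂ = a₁ · (T₂/T₁)^(2/3).
T₂/T₁ = 6.41615e+12 / 1.37349e+08 = 46714.2.
a₂ = 7.302e+09 · (46714.2)^(2/3) m ≈ 9.471e+12 m = 9.471 Tm.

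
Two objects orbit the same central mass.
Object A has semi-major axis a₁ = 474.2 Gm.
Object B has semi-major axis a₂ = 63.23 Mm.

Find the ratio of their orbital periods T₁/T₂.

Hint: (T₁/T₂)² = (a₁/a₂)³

Convert to SI: a₁ = 474.2 Gm = 4.742e+11 m; a₂ = 63.23 Mm = 6.323e+07 m.
From Kepler's third law, (T₁/T₂)² = (a₁/a₂)³, so T₁/T₂ = (a₁/a₂)^(3/2).
a₁/a₂ = 4.742e+11 / 6.323e+07 = 7499.6.
T₁/T₂ = (7499.6)^(3/2) ≈ 6.495e+05.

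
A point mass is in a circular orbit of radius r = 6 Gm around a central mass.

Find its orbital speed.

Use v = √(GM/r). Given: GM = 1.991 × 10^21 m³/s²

Convert to SI: r = 6 Gm = 6e+09 m.
For a circular orbit, gravity supplies the centripetal force, so v = √(GM / r).
v = √(1.991e+21 / 6e+09) m/s ≈ 5.76e+05 m/s = 576 km/s.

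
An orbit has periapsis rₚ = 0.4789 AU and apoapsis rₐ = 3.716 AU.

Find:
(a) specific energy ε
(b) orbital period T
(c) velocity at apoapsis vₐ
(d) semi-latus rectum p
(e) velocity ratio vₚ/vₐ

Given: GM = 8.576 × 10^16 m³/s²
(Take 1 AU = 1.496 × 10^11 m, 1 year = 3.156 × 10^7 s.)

Convert to SI: rₚ = 0.4789 AU = 7.16434e+10 m; rₐ = 3.716 AU = 5.55914e+11 m.
(a) With a = (rₚ + rₐ)/2 = 3.13779e+11 m, ε = −GM/(2a) = −8.576e+16/(2 · 3.13779e+11) J/kg ≈ -1.367e+05 J/kg
(b) With a = (rₚ + rₐ)/2 = 3.13779e+11 m, T = 2π √(a³/GM) = 2π √((3.13779e+11)³/8.576e+16) s ≈ 3.771e+09 s
(c) With a = (rₚ + rₐ)/2 = 3.13779e+11 m, vₐ = √(GM (2/rₐ − 1/a)) = √(8.576e+16 · (2/5.55914e+11 − 1/3.13779e+11)) m/s ≈ 187.7 m/s
(d) From a = (rₚ + rₐ)/2 = 3.13779e+11 m and e = (rₐ − rₚ)/(rₐ + rₚ) = 0.771675, p = a(1 − e²) = 3.13779e+11 · (1 − (0.771675)²) ≈ 1.269e+11 m
(e) Conservation of angular momentum (rₚvₚ = rₐvₐ) gives vₚ/vₐ = rₐ/rₚ = 5.55914e+11/7.16434e+10 ≈ 7.759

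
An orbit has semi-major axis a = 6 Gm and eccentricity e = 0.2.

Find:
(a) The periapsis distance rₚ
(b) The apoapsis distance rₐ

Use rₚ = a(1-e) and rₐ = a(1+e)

Convert to SI: a = 6 Gm = 6e+09 m.
(a) rₚ = a(1 − e) = 6e+09 · (1 − 0.2) = 6e+09 · 0.8 ≈ 4.8e+09 m = 4.8 Gm.
(b) rₐ = a(1 + e) = 6e+09 · (1 + 0.2) = 6e+09 · 1.2 ≈ 7.2e+09 m = 7.2 Gm.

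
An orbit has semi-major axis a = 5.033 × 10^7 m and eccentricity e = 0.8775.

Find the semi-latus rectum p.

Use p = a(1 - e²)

p = a (1 − e²).
p = 5.033e+07 · (1 − (0.8775)²) = 5.033e+07 · 0.229994 ≈ 1.158e+07 m = 1.158 × 10^7 m.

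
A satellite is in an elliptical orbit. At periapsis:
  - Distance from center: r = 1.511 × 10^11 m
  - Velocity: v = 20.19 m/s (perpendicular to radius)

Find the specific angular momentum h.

With v perpendicular to r, h = r · v.
h = 1.511e+11 · 20.19 m²/s ≈ 3.051e+12 m²/s.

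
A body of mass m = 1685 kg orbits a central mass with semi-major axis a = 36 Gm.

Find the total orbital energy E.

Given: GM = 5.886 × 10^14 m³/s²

Convert to SI: a = 36 Gm = 3.6e+10 m.
E = −GMm / (2a).
E = −5.886e+14 · 1685 / (2 · 3.6e+10) J ≈ -1.377e+07 J = -13.77 MJ.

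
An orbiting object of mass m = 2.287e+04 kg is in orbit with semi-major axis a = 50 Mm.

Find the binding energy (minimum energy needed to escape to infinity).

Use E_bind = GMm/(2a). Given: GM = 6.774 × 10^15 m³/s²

Convert to SI: a = 50 Mm = 5e+07 m.
Total orbital energy is E = −GMm/(2a); binding energy is E_bind = −E = GMm/(2a).
E_bind = 6.774e+15 · 2.287e+04 / (2 · 5e+07) J ≈ 1.549e+12 J = 1.549 TJ.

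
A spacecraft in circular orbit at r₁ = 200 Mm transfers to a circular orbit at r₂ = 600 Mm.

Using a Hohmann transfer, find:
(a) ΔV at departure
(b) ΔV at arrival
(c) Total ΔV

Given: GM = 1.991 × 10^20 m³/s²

Convert to SI: r₁ = 200 Mm = 2e+08 m; r₂ = 600 Mm = 6e+08 m.
Transfer semi-major axis: a_t = (r₁ + r₂)/2 = (2e+08 + 6e+08)/2 = 4e+08 m.
Circular speeds: v₁ = √(GM/r₁) = 997747 m/s, v₂ = √(GM/r₂) = 576050 m/s.
Transfer speeds (vis-viva v² = GM(2/r − 1/a_t)): v₁ᵗ = 1.22199e+06 m/s, v₂ᵗ = 407329 m/s.
(a) ΔV₁ = |v₁ᵗ − v₁| ≈ 2.242e+05 m/s = 224.2 km/s.
(b) ΔV₂ = |v₂ − v₂ᵗ| ≈ 1.687e+05 m/s = 168.7 km/s.
(c) ΔV_total = ΔV₁ + ΔV₂ ≈ 3.93e+05 m/s = 393 km/s.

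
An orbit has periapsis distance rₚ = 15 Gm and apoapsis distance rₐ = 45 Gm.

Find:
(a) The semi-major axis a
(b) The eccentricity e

Convert to SI: rₚ = 15 Gm = 1.5e+10 m; rₐ = 45 Gm = 4.5e+10 m.
(a) a = (rₚ + rₐ) / 2 = (1.5e+10 + 4.5e+10) / 2 ≈ 3e+10 m = 30 Gm.
(b) e = (rₐ − rₚ) / (rₐ + rₚ) = (4.5e+10 − 1.5e+10) / (4.5e+10 + 1.5e+10) ≈ 0.5.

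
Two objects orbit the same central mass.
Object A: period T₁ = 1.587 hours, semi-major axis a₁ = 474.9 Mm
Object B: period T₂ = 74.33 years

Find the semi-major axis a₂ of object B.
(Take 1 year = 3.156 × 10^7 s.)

Convert to SI: T₁ = 1.587 hours = 5713.2 s; a₁ = 474.9 Mm = 4.749e+08 m; T₂ = 74.33 years = 2.34585e+09 s.
Kepler's third law: (T₁/T₂)² = (a₁/a₂)³ ⇒ a₂ = a₁ · (T₂/T₁)^(2/3).
T₂/T₁ = 2.34585e+09 / 5713.2 = 410603.
a₂ = 4.749e+08 · (410603)^(2/3) m ≈ 2.624e+12 m = 2.624 Tm.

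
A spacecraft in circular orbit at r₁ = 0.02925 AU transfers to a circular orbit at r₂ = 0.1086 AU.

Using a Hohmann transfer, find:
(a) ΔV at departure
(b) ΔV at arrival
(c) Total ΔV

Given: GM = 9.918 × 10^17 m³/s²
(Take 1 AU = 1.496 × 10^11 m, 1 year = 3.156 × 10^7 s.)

Convert to SI: r₁ = 0.02925 AU = 4.3758e+09 m; r₂ = 0.1086 AU = 1.62466e+10 m.
Transfer semi-major axis: a_t = (r₁ + r₂)/2 = (4.3758e+09 + 1.62466e+10)/2 = 1.03112e+10 m.
Circular speeds: v₁ = √(GM/r₁) = 15055.1 m/s, v₂ = √(GM/r₂) = 7813.24 m/s.
Transfer speeds (vis-viva v² = GM(2/r − 1/a_t)): v₁ᵗ = 18897.7 m/s, v₂ᵗ = 5089.86 m/s.
(a) ΔV₁ = |v₁ᵗ − v₁| ≈ 3843 m/s = 0.8107 AU/year.
(b) ΔV₂ = |v₂ − v₂ᵗ| ≈ 2723 m/s = 0.5745 AU/year.
(c) ΔV_total = ΔV₁ + ΔV₂ ≈ 6566 m/s = 1.385 AU/year.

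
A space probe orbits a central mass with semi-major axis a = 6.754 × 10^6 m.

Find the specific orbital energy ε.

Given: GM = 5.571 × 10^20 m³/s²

ε = −GM / (2a).
ε = −5.571e+20 / (2 · 6.754e+06) J/kg ≈ -4.124e+13 J/kg = -4.124e+04 GJ/kg.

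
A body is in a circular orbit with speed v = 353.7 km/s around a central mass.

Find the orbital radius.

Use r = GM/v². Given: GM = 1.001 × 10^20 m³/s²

Convert to SI: v = 353.7 km/s = 353700 m/s.
For a circular orbit, v² = GM / r, so r = GM / v².
r = 1.001e+20 / (353700)² m ≈ 8.001e+08 m = 800.1 Mm.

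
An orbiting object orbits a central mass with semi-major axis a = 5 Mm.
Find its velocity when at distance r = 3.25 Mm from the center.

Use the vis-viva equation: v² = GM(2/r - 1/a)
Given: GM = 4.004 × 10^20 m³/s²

Convert to SI: a = 5 Mm = 5e+06 m; r = 3.25 Mm = 3.25e+06 m.
Vis-viva: v = √(GM · (2/r − 1/a)).
2/r − 1/a = 2/3.25e+06 − 1/5e+06 = 4.15385e-07 m⁻¹.
v = √(4.004e+20 · 4.15385e-07) m/s ≈ 1.29e+07 m/s = 1.29e+04 km/s.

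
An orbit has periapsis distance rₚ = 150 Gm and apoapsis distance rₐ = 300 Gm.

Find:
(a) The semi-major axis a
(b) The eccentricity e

Convert to SI: rₚ = 150 Gm = 1.5e+11 m; rₐ = 300 Gm = 3e+11 m.
(a) a = (rₚ + rₐ) / 2 = (1.5e+11 + 3e+11) / 2 ≈ 2.25e+11 m = 225 Gm.
(b) e = (rₐ − rₚ) / (rₐ + rₚ) = (3e+11 − 1.5e+11) / (3e+11 + 1.5e+11) ≈ 0.3333.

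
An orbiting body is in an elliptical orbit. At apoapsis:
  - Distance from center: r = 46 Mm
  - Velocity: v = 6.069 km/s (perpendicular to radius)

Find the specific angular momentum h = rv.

Convert to SI: r = 46 Mm = 4.6e+07 m; v = 6.069 km/s = 6069 m/s.
With v perpendicular to r, h = r · v.
h = 4.6e+07 · 6069 m²/s ≈ 2.792e+11 m²/s.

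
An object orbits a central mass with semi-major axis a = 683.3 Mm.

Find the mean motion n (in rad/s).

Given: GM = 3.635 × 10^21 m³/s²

Convert to SI: a = 683.3 Mm = 6.833e+08 m.
n = √(GM / a³).
n = √(3.635e+21 / (6.833e+08)³) rad/s ≈ 0.003375 rad/s.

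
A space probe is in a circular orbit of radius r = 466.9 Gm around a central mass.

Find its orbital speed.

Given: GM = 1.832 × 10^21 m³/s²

Convert to SI: r = 466.9 Gm = 4.669e+11 m.
For a circular orbit, gravity supplies the centripetal force, so v = √(GM / r).
v = √(1.832e+21 / 4.669e+11) m/s ≈ 6.264e+04 m/s = 62.64 km/s.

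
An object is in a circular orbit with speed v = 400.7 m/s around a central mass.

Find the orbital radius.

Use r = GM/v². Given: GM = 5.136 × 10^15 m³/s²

For a circular orbit, v² = GM / r, so r = GM / v².
r = 5.136e+15 / (400.7)² m ≈ 3.199e+10 m = 31.99 Gm.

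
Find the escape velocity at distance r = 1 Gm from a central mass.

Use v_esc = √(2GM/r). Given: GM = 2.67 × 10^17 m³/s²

Convert to SI: r = 1 Gm = 1e+09 m.
Escape velocity comes from setting total energy to zero: ½v² − GM/r = 0 ⇒ v_esc = √(2GM / r).
v_esc = √(2 · 2.67e+17 / 1e+09) m/s ≈ 2.311e+04 m/s = 23.11 km/s.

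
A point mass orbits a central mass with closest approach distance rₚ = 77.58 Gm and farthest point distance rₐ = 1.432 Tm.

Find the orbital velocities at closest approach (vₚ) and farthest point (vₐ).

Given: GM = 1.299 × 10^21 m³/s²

Convert to SI: rₚ = 77.58 Gm = 7.758e+10 m; rₐ = 1.432 Tm = 1.432e+12 m.
Use the vis-viva equation v² = GM(2/r − 1/a) with a = (rₚ + rₐ)/2 = (7.758e+10 + 1.432e+12)/2 = 7.5479e+11 m.
vₚ = √(GM · (2/rₚ − 1/a)) = √(1.299e+21 · (2/7.758e+10 − 1/7.5479e+11)) m/s ≈ 1.782e+05 m/s = 178.2 km/s.
vₐ = √(GM · (2/rₐ − 1/a)) = √(1.299e+21 · (2/1.432e+12 − 1/7.5479e+11)) m/s ≈ 9656 m/s = 9.656 km/s.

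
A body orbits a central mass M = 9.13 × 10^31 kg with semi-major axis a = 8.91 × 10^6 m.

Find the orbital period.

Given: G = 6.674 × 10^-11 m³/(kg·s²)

GM = G · M = 6.674e-11 · 9.13e+31 = 6.09336e+21 m³/s².
Kepler's third law: T = 2π √(a³ / GM).
Substituting a = 8.91e+06 m and GM = 6.09336e+21 m³/s²:
T = 2π √((8.91e+06)³ / 6.09336e+21) s
T ≈ 2.141 s = 2.141 seconds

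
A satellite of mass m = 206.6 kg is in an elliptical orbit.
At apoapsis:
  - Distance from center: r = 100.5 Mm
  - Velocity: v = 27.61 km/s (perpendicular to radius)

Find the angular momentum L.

Convert to SI: r = 100.5 Mm = 1.005e+08 m; v = 27.61 km/s = 27610 m/s.
Since v is perpendicular to r, L = m · v · r.
L = 206.6 · 27610 · 1.005e+08 kg·m²/s ≈ 5.733e+14 kg·m²/s.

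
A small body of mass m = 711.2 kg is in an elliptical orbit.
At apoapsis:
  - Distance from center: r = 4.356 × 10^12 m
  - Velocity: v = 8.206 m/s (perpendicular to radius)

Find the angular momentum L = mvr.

Since v is perpendicular to r, L = m · v · r.
L = 711.2 · 8.206 · 4.356e+12 kg·m²/s ≈ 2.542e+16 kg·m²/s.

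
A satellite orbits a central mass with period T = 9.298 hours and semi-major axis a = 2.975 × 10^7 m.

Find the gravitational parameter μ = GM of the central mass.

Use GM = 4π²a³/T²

Convert to SI: T = 9.298 hours = 33472.8 s.
GM = 4π² · a³ / T².
GM = 4π² · (2.975e+07)³ / (33472.8)² m³/s² ≈ 9.278e+14 m³/s² = 9.278 × 10^14 m³/s².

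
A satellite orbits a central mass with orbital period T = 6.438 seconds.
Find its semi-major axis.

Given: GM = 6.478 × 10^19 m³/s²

Invert Kepler's third law: a = (GM · T² / (4π²))^(1/3).
Substituting T = 6.438 s and GM = 6.478e+19 m³/s²:
a = (6.478e+19 · (6.438)² / (4π²))^(1/3) m
a ≈ 4.082e+06 m = 4.082 Mm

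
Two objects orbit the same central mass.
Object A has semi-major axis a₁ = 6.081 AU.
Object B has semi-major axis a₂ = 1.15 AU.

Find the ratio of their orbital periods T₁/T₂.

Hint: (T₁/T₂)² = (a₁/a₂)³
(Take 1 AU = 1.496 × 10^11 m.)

Convert to SI: a₁ = 6.081 AU = 9.09718e+11 m; a₂ = 1.15 AU = 1.7204e+11 m.
From Kepler's third law, (T₁/T₂)² = (a₁/a₂)³, so T₁/T₂ = (a₁/a₂)^(3/2).
a₁/a₂ = 9.09718e+11 / 1.7204e+11 = 5.28783.
T₁/T₂ = (5.28783)^(3/2) ≈ 12.16.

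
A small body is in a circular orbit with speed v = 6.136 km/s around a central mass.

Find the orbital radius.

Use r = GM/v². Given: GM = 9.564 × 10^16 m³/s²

Convert to SI: v = 6.136 km/s = 6136 m/s.
For a circular orbit, v² = GM / r, so r = GM / v².
r = 9.564e+16 / (6136)² m ≈ 2.54e+09 m = 2.54 Gm.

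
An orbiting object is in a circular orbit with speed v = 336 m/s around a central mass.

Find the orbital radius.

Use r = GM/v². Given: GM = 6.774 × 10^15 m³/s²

For a circular orbit, v² = GM / r, so r = GM / v².
r = 6.774e+15 / (336)² m ≈ 6e+10 m = 60 Gm.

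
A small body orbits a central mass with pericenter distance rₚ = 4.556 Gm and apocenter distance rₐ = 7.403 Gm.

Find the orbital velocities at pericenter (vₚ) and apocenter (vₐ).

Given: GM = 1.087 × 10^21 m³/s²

Convert to SI: rₚ = 4.556 Gm = 4.556e+09 m; rₐ = 7.403 Gm = 7.403e+09 m.
Use the vis-viva equation v² = GM(2/r − 1/a) with a = (rₚ + rₐ)/2 = (4.556e+09 + 7.403e+09)/2 = 5.9795e+09 m.
vₚ = √(GM · (2/rₚ − 1/a)) = √(1.087e+21 · (2/4.556e+09 − 1/5.9795e+09)) m/s ≈ 5.435e+05 m/s = 543.5 km/s.
vₐ = √(GM · (2/rₐ − 1/a)) = √(1.087e+21 · (2/7.403e+09 − 1/5.9795e+09)) m/s ≈ 3.345e+05 m/s = 334.5 km/s.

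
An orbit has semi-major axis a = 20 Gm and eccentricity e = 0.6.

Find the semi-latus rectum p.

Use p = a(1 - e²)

Convert to SI: a = 20 Gm = 2e+10 m.
p = a (1 − e²).
p = 2e+10 · (1 − (0.6)²) = 2e+10 · 0.64 ≈ 1.28e+10 m = 12.8 Gm.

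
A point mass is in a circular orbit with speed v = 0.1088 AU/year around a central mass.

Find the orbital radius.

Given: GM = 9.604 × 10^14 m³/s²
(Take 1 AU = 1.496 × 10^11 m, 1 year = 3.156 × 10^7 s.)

Convert to SI: v = 0.1088 AU/year = 515.731 m/s.
For a circular orbit, v² = GM / r, so r = GM / v².
r = 9.604e+14 / (515.731)² m ≈ 3.611e+09 m = 0.02414 AU.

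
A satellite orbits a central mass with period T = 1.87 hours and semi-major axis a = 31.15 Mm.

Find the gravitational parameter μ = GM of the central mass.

Convert to SI: T = 1.87 hours = 6732 s; a = 31.15 Mm = 3.115e+07 m.
GM = 4π² · a³ / T².
GM = 4π² · (3.115e+07)³ / (6732)² m³/s² ≈ 2.633e+16 m³/s² = 2.633 × 10^16 m³/s².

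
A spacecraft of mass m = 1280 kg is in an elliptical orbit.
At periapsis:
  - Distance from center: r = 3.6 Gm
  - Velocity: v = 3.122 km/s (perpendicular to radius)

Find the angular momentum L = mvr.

Convert to SI: r = 3.6 Gm = 3.6e+09 m; v = 3.122 km/s = 3122 m/s.
Since v is perpendicular to r, L = m · v · r.
L = 1280 · 3122 · 3.6e+09 kg·m²/s ≈ 1.439e+16 kg·m²/s.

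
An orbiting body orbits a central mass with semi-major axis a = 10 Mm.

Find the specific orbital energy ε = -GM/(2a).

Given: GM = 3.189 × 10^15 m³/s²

Convert to SI: a = 10 Mm = 1e+07 m.
ε = −GM / (2a).
ε = −3.189e+15 / (2 · 1e+07) J/kg ≈ -1.594e+08 J/kg = -159.4 MJ/kg.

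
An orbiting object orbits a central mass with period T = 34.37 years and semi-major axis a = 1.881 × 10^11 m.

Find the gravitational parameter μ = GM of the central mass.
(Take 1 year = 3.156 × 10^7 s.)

Convert to SI: T = 34.37 years = 1.08472e+09 s.
GM = 4π² · a³ / T².
GM = 4π² · (1.881e+11)³ / (1.08472e+09)² m³/s² ≈ 2.233e+17 m³/s² = 2.233 × 10^17 m³/s².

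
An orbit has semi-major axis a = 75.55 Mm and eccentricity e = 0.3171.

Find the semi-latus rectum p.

Convert to SI: a = 75.55 Mm = 7.555e+07 m.
p = a (1 − e²).
p = 7.555e+07 · (1 − (0.3171)²) = 7.555e+07 · 0.899448 ≈ 6.795e+07 m = 67.95 Mm.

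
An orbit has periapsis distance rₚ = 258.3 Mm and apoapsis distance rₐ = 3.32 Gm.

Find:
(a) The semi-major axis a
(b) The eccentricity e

Convert to SI: rₚ = 258.3 Mm = 2.583e+08 m; rₐ = 3.32 Gm = 3.32e+09 m.
(a) a = (rₚ + rₐ) / 2 = (2.583e+08 + 3.32e+09) / 2 ≈ 1.789e+09 m = 1.789 Gm.
(b) e = (rₐ − rₚ) / (rₐ + rₚ) = (3.32e+09 − 2.583e+08) / (3.32e+09 + 2.583e+08) ≈ 0.8556.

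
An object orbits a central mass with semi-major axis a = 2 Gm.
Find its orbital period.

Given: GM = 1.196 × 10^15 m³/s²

Convert to SI: a = 2 Gm = 2e+09 m.
Kepler's third law: T = 2π √(a³ / GM).
Substituting a = 2e+09 m and GM = 1.196e+15 m³/s²:
T = 2π √((2e+09)³ / 1.196e+15) s
T ≈ 1.625e+07 s = 188.1 days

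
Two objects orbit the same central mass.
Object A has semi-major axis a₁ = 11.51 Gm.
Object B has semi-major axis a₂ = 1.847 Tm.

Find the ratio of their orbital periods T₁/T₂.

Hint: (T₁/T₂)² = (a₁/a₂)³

Convert to SI: a₁ = 11.51 Gm = 1.151e+10 m; a₂ = 1.847 Tm = 1.847e+12 m.
From Kepler's third law, (T₁/T₂)² = (a₁/a₂)³, so T₁/T₂ = (a₁/a₂)^(3/2).
a₁/a₂ = 1.151e+10 / 1.847e+12 = 0.00623173.
T₁/T₂ = (0.00623173)^(3/2) ≈ 0.0004919.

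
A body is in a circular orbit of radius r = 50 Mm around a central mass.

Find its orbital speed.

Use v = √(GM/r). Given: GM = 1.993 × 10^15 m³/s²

Convert to SI: r = 50 Mm = 5e+07 m.
For a circular orbit, gravity supplies the centripetal force, so v = √(GM / r).
v = √(1.993e+15 / 5e+07) m/s ≈ 6313 m/s = 6.313 km/s.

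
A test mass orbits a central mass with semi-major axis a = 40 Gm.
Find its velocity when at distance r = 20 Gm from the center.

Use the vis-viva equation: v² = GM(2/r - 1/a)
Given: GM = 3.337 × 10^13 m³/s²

Convert to SI: a = 40 Gm = 4e+10 m; r = 20 Gm = 2e+10 m.
Vis-viva: v = √(GM · (2/r − 1/a)).
2/r − 1/a = 2/2e+10 − 1/4e+10 = 7.5e-11 m⁻¹.
v = √(3.337e+13 · 7.5e-11) m/s ≈ 50.03 m/s = 50.03 m/s.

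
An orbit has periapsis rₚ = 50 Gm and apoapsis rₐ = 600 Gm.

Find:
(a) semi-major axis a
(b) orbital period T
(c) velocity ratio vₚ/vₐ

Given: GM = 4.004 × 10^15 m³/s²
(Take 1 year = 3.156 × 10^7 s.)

Convert to SI: rₚ = 50 Gm = 5e+10 m; rₐ = 600 Gm = 6e+11 m.
(a) a = (rₚ + rₐ)/2 = (5e+10 + 6e+11)/2 ≈ 3.25e+11 m
(b) With a = (rₚ + rₐ)/2 = 3.25e+11 m, T = 2π √(a³/GM) = 2π √((3.25e+11)³/4.004e+15) s ≈ 1.84e+10 s
(c) Conservation of angular momentum (rₚvₚ = rₐvₐ) gives vₚ/vₐ = rₐ/rₚ = 6e+11/5e+10 ≈ 12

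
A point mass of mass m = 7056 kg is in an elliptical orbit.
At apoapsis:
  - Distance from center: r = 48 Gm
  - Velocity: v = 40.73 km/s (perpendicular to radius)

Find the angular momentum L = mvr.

Convert to SI: r = 48 Gm = 4.8e+10 m; v = 40.73 km/s = 40730 m/s.
Since v is perpendicular to r, L = m · v · r.
L = 7056 · 40730 · 4.8e+10 kg·m²/s ≈ 1.379e+19 kg·m²/s.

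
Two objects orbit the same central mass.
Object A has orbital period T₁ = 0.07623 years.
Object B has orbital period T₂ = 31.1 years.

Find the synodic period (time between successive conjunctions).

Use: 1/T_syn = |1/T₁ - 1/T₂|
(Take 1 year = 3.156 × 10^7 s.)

Convert to SI: T₁ = 0.07623 years = 2.40582e+06 s; T₂ = 31.1 years = 9.81516e+08 s.
T_syn = |T₁ · T₂ / (T₁ − T₂)|.
T_syn = |2.40582e+06 · 9.81516e+08 / (2.40582e+06 − 9.81516e+08)| s ≈ 2.412e+06 s = 0.07642 years.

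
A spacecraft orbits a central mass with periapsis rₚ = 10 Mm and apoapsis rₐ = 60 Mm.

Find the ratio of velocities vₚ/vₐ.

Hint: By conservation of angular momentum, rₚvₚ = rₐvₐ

Convert to SI: rₚ = 10 Mm = 1e+07 m; rₐ = 60 Mm = 6e+07 m.
Conservation of angular momentum gives rₚvₚ = rₐvₐ, so vₚ/vₐ = rₐ/rₚ.
vₚ/vₐ = 6e+07 / 1e+07 ≈ 6.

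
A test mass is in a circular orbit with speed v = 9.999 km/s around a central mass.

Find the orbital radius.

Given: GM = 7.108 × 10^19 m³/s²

Convert to SI: v = 9.999 km/s = 9999 m/s.
For a circular orbit, v² = GM / r, so r = GM / v².
r = 7.108e+19 / (9999)² m ≈ 7.109e+11 m = 710.9 Gm.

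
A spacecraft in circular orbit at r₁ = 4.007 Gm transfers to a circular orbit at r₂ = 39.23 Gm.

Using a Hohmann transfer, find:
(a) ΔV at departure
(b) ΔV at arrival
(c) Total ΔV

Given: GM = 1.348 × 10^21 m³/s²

Convert to SI: r₁ = 4.007 Gm = 4.007e+09 m; r₂ = 39.23 Gm = 3.923e+10 m.
Transfer semi-major axis: a_t = (r₁ + r₂)/2 = (4.007e+09 + 3.923e+10)/2 = 2.16185e+10 m.
Circular speeds: v₁ = √(GM/r₁) = 580010 m/s, v₂ = √(GM/r₂) = 185368 m/s.
Transfer speeds (vis-viva v² = GM(2/r − 1/a_t)): v₁ᵗ = 781325 m/s, v₂ᵗ = 79805.5 m/s.
(a) ΔV₁ = |v₁ᵗ − v₁| ≈ 2.013e+05 m/s = 201.3 km/s.
(b) ΔV₂ = |v₂ − v₂ᵗ| ≈ 1.056e+05 m/s = 105.6 km/s.
(c) ΔV_total = ΔV₁ + ΔV₂ ≈ 3.069e+05 m/s = 306.9 km/s.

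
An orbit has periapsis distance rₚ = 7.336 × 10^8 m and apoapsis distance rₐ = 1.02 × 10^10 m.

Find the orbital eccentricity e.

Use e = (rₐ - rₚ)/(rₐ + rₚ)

e = (rₐ − rₚ) / (rₐ + rₚ).
e = (1.02e+10 − 7.336e+08) / (1.02e+10 + 7.336e+08) = 9.4664e+09 / 1.09336e+10 ≈ 0.8658.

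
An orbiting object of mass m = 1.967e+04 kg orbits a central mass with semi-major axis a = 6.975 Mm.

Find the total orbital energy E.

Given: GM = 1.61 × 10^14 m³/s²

Convert to SI: a = 6.975 Mm = 6.975e+06 m.
E = −GMm / (2a).
E = −1.61e+14 · 1.967e+04 / (2 · 6.975e+06) J ≈ -2.27e+11 J = -227 GJ.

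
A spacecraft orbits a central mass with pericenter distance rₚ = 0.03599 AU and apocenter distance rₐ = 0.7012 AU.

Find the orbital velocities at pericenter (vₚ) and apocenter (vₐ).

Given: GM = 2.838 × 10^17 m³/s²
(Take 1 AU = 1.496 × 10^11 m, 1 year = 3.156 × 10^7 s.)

Convert to SI: rₚ = 0.03599 AU = 5.3841e+09 m; rₐ = 0.7012 AU = 1.049e+11 m.
Use the vis-viva equation v² = GM(2/r − 1/a) with a = (rₚ + rₐ)/2 = (5.3841e+09 + 1.049e+11)/2 = 5.51418e+10 m.
vₚ = √(GM · (2/rₚ − 1/a)) = √(2.838e+17 · (2/5.3841e+09 − 1/5.51418e+10)) m/s ≈ 1.001e+04 m/s = 2.113 AU/year.
vₐ = √(GM · (2/rₐ − 1/a)) = √(2.838e+17 · (2/1.049e+11 − 1/5.51418e+10)) m/s ≈ 514 m/s = 0.1084 AU/year.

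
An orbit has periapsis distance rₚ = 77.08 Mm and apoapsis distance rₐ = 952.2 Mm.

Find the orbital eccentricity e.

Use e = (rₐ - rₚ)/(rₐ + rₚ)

Convert to SI: rₚ = 77.08 Mm = 7.708e+07 m; rₐ = 952.2 Mm = 9.522e+08 m.
e = (rₐ − rₚ) / (rₐ + rₚ).
e = (9.522e+08 − 7.708e+07) / (9.522e+08 + 7.708e+07) = 8.7512e+08 / 1.02928e+09 ≈ 0.8502.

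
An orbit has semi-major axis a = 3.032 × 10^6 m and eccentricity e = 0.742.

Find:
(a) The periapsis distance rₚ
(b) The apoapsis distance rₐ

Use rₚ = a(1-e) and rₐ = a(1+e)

(a) rₚ = a(1 − e) = 3.032e+06 · (1 − 0.742) = 3.032e+06 · 0.258 ≈ 7.823e+05 m = 7.823 × 10^5 m.
(b) rₐ = a(1 + e) = 3.032e+06 · (1 + 0.742) = 3.032e+06 · 1.742 ≈ 5.282e+06 m = 5.282 × 10^6 m.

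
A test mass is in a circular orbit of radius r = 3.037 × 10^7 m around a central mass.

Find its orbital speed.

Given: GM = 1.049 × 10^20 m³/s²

For a circular orbit, gravity supplies the centripetal force, so v = √(GM / r).
v = √(1.049e+20 / 3.037e+07) m/s ≈ 1.859e+06 m/s = 1859 km/s.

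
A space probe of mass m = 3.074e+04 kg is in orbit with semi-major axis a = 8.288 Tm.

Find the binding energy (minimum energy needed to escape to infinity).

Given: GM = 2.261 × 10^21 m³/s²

Convert to SI: a = 8.288 Tm = 8.288e+12 m.
Total orbital energy is E = −GMm/(2a); binding energy is E_bind = −E = GMm/(2a).
E_bind = 2.261e+21 · 3.074e+04 / (2 · 8.288e+12) J ≈ 4.193e+12 J = 4.193 TJ.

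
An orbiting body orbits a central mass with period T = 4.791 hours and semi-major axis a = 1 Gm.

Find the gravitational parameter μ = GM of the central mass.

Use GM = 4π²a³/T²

Convert to SI: T = 4.791 hours = 17247.6 s; a = 1 Gm = 1e+09 m.
GM = 4π² · a³ / T².
GM = 4π² · (1e+09)³ / (17247.6)² m³/s² ≈ 1.327e+20 m³/s² = 1.327 × 10^20 m³/s².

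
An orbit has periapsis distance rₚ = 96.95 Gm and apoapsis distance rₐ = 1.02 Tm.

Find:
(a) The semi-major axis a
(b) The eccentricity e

Convert to SI: rₚ = 96.95 Gm = 9.695e+10 m; rₐ = 1.02 Tm = 1.02e+12 m.
(a) a = (rₚ + rₐ) / 2 = (9.695e+10 + 1.02e+12) / 2 ≈ 5.585e+11 m = 558.5 Gm.
(b) e = (rₐ − rₚ) / (rₐ + rₚ) = (1.02e+12 − 9.695e+10) / (1.02e+12 + 9.695e+10) ≈ 0.8264.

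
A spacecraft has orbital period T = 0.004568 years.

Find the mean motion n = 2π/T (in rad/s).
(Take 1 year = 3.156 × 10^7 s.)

Convert to SI: T = 0.004568 years = 144166 s.
n = 2π / T.
n = 2π / 144166 s ≈ 4.358e-05 rad/s.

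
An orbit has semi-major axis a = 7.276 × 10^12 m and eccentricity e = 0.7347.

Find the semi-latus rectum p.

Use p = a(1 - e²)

p = a (1 − e²).
p = 7.276e+12 · (1 − (0.7347)²) = 7.276e+12 · 0.460216 ≈ 3.349e+12 m = 3.349 × 10^12 m.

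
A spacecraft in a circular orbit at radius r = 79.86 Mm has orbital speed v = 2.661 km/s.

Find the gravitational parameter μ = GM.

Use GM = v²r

Convert to SI: r = 79.86 Mm = 7.986e+07 m; v = 2.661 km/s = 2661 m/s.
For a circular orbit v² = GM/r, so GM = v² · r.
GM = (2661)² · 7.986e+07 m³/s² ≈ 5.655e+14 m³/s² = 5.655 × 10^14 m³/s².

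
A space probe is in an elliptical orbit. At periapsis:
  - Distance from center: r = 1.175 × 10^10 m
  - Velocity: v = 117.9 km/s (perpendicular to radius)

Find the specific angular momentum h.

Convert to SI: v = 117.9 km/s = 117900 m/s.
With v perpendicular to r, h = r · v.
h = 1.175e+10 · 117900 m²/s ≈ 1.385e+15 m²/s.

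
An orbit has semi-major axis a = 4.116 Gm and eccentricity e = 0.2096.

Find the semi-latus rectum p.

Convert to SI: a = 4.116 Gm = 4.116e+09 m.
p = a (1 − e²).
p = 4.116e+09 · (1 − (0.2096)²) = 4.116e+09 · 0.956068 ≈ 3.935e+09 m = 3.935 Gm.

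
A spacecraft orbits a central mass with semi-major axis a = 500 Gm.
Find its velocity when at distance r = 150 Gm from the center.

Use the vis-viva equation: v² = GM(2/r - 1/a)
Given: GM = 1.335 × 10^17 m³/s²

Convert to SI: a = 500 Gm = 5e+11 m; r = 150 Gm = 1.5e+11 m.
Vis-viva: v = √(GM · (2/r − 1/a)).
2/r − 1/a = 2/1.5e+11 − 1/5e+11 = 1.13333e-11 m⁻¹.
v = √(1.335e+17 · 1.13333e-11) m/s ≈ 1230 m/s = 1.23 km/s.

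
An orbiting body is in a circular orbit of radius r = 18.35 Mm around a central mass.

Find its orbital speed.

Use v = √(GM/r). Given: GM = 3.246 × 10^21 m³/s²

Convert to SI: r = 18.35 Mm = 1.835e+07 m.
For a circular orbit, gravity supplies the centripetal force, so v = √(GM / r).
v = √(3.246e+21 / 1.835e+07) m/s ≈ 1.33e+07 m/s = 1.33e+04 km/s.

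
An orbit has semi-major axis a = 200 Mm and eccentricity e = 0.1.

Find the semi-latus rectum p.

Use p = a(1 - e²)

Convert to SI: a = 200 Mm = 2e+08 m.
p = a (1 − e²).
p = 2e+08 · (1 − (0.1)²) = 2e+08 · 0.99 ≈ 1.98e+08 m = 198 Mm.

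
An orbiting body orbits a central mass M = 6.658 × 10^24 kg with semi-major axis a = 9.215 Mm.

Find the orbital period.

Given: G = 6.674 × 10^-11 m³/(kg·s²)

Convert to SI: a = 9.215 Mm = 9.215e+06 m.
GM = G · M = 6.674e-11 · 6.658e+24 = 4.44355e+14 m³/s².
Kepler's third law: T = 2π √(a³ / GM).
Substituting a = 9.215e+06 m and GM = 4.44355e+14 m³/s²:
T = 2π √((9.215e+06)³ / 4.44355e+14) s
T ≈ 8338 s = 2.316 hours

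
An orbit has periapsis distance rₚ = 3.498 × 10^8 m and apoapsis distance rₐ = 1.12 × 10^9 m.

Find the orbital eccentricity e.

e = (rₐ − rₚ) / (rₐ + rₚ).
e = (1.12e+09 − 3.498e+08) / (1.12e+09 + 3.498e+08) = 7.702e+08 / 1.4698e+09 ≈ 0.524.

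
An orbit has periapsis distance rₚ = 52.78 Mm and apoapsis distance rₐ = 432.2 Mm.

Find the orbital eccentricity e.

Convert to SI: rₚ = 52.78 Mm = 5.278e+07 m; rₐ = 432.2 Mm = 4.322e+08 m.
e = (rₐ − rₚ) / (rₐ + rₚ).
e = (4.322e+08 − 5.278e+07) / (4.322e+08 + 5.278e+07) = 3.7942e+08 / 4.8498e+08 ≈ 0.7823.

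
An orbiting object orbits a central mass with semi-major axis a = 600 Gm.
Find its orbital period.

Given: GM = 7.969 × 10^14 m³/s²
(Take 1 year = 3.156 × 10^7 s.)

Convert to SI: a = 600 Gm = 6e+11 m.
Kepler's third law: T = 2π √(a³ / GM).
Substituting a = 6e+11 m and GM = 7.969e+14 m³/s²:
T = 2π √((6e+11)³ / 7.969e+14) s
T ≈ 1.034e+11 s = 3278 years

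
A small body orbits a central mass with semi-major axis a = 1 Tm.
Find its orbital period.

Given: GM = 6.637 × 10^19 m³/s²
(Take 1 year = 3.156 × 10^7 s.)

Convert to SI: a = 1 Tm = 1e+12 m.
Kepler's third law: T = 2π √(a³ / GM).
Substituting a = 1e+12 m and GM = 6.637e+19 m³/s²:
T = 2π √((1e+12)³ / 6.637e+19) s
T ≈ 7.712e+08 s = 24.44 years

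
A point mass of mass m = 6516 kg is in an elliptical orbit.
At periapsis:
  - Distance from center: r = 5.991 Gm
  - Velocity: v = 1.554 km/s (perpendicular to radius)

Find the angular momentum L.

Convert to SI: r = 5.991 Gm = 5.991e+09 m; v = 1.554 km/s = 1554 m/s.
Since v is perpendicular to r, L = m · v · r.
L = 6516 · 1554 · 5.991e+09 kg·m²/s ≈ 6.066e+16 kg·m²/s.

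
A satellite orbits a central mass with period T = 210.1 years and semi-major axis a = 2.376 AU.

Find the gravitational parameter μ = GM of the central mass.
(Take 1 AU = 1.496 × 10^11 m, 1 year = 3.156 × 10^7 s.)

Convert to SI: T = 210.1 years = 6.63076e+09 s; a = 2.376 AU = 3.5545e+11 m.
GM = 4π² · a³ / T².
GM = 4π² · (3.5545e+11)³ / (6.63076e+09)² m³/s² ≈ 4.032e+16 m³/s² = 4.032 × 10^16 m³/s².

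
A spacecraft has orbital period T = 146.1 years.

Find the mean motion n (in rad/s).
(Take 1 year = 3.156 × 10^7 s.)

Convert to SI: T = 146.1 years = 4.61092e+09 s.
n = 2π / T.
n = 2π / 4.61092e+09 s ≈ 1.363e-09 rad/s.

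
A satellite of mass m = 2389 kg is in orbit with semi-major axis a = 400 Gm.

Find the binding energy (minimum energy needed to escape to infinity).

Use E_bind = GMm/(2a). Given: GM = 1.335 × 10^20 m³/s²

Convert to SI: a = 400 Gm = 4e+11 m.
Total orbital energy is E = −GMm/(2a); binding energy is E_bind = −E = GMm/(2a).
E_bind = 1.335e+20 · 2389 / (2 · 4e+11) J ≈ 3.987e+11 J = 398.7 GJ.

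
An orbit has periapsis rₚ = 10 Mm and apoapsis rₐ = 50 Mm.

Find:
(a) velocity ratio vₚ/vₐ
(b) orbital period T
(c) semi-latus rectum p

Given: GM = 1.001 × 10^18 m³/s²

Convert to SI: rₚ = 10 Mm = 1e+07 m; rₐ = 50 Mm = 5e+07 m.
(a) Conservation of angular momentum (rₚvₚ = rₐvₐ) gives vₚ/vₐ = rₐ/rₚ = 5e+07/1e+07 ≈ 5
(b) With a = (rₚ + rₐ)/2 = 3e+07 m, T = 2π √(a³/GM) = 2π √((3e+07)³/1.001e+18) s ≈ 1032 s
(c) From a = (rₚ + rₐ)/2 = 3e+07 m and e = (rₐ − rₚ)/(rₐ + rₚ) = 0.666667, p = a(1 − e²) = 3e+07 · (1 − (0.666667)²) ≈ 1.667e+07 m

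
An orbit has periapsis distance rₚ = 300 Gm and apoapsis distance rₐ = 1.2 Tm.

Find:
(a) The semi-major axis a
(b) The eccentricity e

Convert to SI: rₚ = 300 Gm = 3e+11 m; rₐ = 1.2 Tm = 1.2e+12 m.
(a) a = (rₚ + rₐ) / 2 = (3e+11 + 1.2e+12) / 2 ≈ 7.5e+11 m = 750 Gm.
(b) e = (rₐ − rₚ) / (rₐ + rₚ) = (1.2e+12 − 3e+11) / (1.2e+12 + 3e+11) ≈ 0.6.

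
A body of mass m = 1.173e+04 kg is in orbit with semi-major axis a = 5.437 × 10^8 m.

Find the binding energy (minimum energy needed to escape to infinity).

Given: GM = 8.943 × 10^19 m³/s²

Total orbital energy is E = −GMm/(2a); binding energy is E_bind = −E = GMm/(2a).
E_bind = 8.943e+19 · 1.173e+04 / (2 · 5.437e+08) J ≈ 9.647e+14 J = 964.7 TJ.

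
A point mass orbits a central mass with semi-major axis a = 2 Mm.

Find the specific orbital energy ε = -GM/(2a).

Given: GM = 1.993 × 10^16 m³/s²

Convert to SI: a = 2 Mm = 2e+06 m.
ε = −GM / (2a).
ε = −1.993e+16 / (2 · 2e+06) J/kg ≈ -4.982e+09 J/kg = -4.982 GJ/kg.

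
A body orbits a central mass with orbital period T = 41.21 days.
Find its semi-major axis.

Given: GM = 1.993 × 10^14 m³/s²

Convert to SI: T = 41.21 days = 3.56054e+06 s.
Invert Kepler's third law: a = (GM · T² / (4π²))^(1/3).
Substituting T = 3.56054e+06 s and GM = 1.993e+14 m³/s²:
a = (1.993e+14 · (3.56054e+06)² / (4π²))^(1/3) m
a ≈ 4e+08 m = 400 Mm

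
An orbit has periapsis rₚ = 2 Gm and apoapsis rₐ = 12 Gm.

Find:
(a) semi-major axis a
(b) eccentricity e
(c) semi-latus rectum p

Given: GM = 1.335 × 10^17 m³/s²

Convert to SI: rₚ = 2 Gm = 2e+09 m; rₐ = 12 Gm = 1.2e+10 m.
(a) a = (rₚ + rₐ)/2 = (2e+09 + 1.2e+10)/2 ≈ 7e+09 m
(b) e = (rₐ − rₚ)/(rₐ + rₚ) = (1.2e+10 − 2e+09)/(1.2e+10 + 2e+09) ≈ 0.7143
(c) From a = (rₚ + rₐ)/2 = 7e+09 m and e = (rₐ − rₚ)/(rₐ + rₚ) = 0.714286, p = a(1 − e²) = 7e+09 · (1 − (0.714286)²) ≈ 3.429e+09 m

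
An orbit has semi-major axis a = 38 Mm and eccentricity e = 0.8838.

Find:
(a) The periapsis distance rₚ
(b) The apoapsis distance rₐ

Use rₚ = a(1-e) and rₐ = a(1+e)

Convert to SI: a = 38 Mm = 3.8e+07 m.
(a) rₚ = a(1 − e) = 3.8e+07 · (1 − 0.8838) = 3.8e+07 · 0.1162 ≈ 4.416e+06 m = 4.416 Mm.
(b) rₐ = a(1 + e) = 3.8e+07 · (1 + 0.8838) = 3.8e+07 · 1.8838 ≈ 7.158e+07 m = 71.58 Mm.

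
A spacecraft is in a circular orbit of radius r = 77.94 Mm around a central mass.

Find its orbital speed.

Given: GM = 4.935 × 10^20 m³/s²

Convert to SI: r = 77.94 Mm = 7.794e+07 m.
For a circular orbit, gravity supplies the centripetal force, so v = √(GM / r).
v = √(4.935e+20 / 7.794e+07) m/s ≈ 2.516e+06 m/s = 2516 km/s.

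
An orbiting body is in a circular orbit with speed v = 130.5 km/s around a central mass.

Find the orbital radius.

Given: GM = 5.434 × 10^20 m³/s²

Convert to SI: v = 130.5 km/s = 130500 m/s.
For a circular orbit, v² = GM / r, so r = GM / v².
r = 5.434e+20 / (130500)² m ≈ 3.191e+10 m = 31.91 Gm.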